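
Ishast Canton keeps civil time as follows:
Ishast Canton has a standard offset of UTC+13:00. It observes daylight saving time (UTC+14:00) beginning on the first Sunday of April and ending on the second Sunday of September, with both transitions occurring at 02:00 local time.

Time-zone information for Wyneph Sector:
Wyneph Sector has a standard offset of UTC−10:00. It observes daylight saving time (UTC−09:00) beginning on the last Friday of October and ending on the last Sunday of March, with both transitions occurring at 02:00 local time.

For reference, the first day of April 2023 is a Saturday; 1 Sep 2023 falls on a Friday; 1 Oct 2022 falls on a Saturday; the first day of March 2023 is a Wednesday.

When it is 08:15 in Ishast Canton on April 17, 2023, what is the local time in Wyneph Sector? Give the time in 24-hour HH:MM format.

08:15

1 April 2023 is a Saturday, so the first Sunday is April 2.
1 September 2023 is a Friday, so the first Sunday is September 3 and the second is September 10.
April 17, 2023 falls between 2 April and 10 September, so daylight saving is in effect and Ishast Canton is at UTC+14:00.
08:15 Ishast Canton − 14h = 18:15 UTC (rolling into the previous day, 16 April 2023).
1 October 2022 is a Saturday, so Fridays fall on 7, 14, 21, 28; the last is October 28.
1 March 2023 is a Wednesday, so Sundays fall on 5, 12, 19, 26; the last is March 26.
At the standard offset (UTC−10:00), 18:15 UTC − 10h = 08:15 Wyneph Sector standard time.
The standard-time date in Wyneph Sector, April 16, 2023, is outside the daylight-saving period (28 October 2022 – 26 March 2023), so Wyneph Sector is on standard time, UTC−10:00.
18:15 UTC − 10h = 08:15 Wyneph Sector.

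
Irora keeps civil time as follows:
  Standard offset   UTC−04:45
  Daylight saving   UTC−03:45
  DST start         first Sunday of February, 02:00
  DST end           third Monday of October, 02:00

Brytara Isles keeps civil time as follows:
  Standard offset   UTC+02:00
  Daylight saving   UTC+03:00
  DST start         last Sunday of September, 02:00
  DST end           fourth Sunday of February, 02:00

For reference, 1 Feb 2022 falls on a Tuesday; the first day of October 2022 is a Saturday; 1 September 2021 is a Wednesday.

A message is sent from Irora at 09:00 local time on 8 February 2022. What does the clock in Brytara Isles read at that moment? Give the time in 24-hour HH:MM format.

1 February 2022 is a Tuesday, so the first Sunday is February 6.
1 October 2022 is a Saturday, so the first Monday is October 3 and the third is October 17.
8 February 2022 falls between 6 February and 17 October, so daylight saving is in effect and Irora is at UTC−03:45.
09:00 Irora + 3h45m = 12:45 UTC.
1 September 2021 is a Wednesday, so Sundays fall on 5, 12, 19, 26; the last is September 26.
1 February 2022 is a Tuesday, so the first Sunday is February 6 and the fourth is February 27.
At the standard offset (UTC+02:00), 12:45 UTC + 2h = 14:45 Brytara Isles standard time.
Daylight saving runs 26 September 2021 – 27 February 2022; the standard-time date in Brytara Isles, 8 February 2022, is inside that window, so Brytara Isles is at UTC+03:00.
12:45 UTC + 3h = 15:45 Brytara Isles.

15:45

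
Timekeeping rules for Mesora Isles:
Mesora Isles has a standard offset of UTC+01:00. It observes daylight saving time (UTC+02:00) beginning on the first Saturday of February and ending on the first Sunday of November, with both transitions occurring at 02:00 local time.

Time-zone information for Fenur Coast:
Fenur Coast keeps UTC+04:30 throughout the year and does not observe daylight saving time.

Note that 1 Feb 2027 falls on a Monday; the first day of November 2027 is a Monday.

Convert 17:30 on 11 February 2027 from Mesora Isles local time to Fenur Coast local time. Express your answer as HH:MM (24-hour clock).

20:00

1 February 2027 is a Monday, so the first Saturday is February 6.
1 November 2027 is a Monday, so the first Sunday is November 7.
11 February 2027 lies within the daylight-saving period (6 February – 7 November), so Mesora Isles is on daylight time, UTC+02:00.
17:30 Mesora Isles − 2h = 15:30 UTC.
Fenur Coast has no daylight saving, so its offset is UTC+04:30 year-round.
15:30 UTC + 4h30m = 20:00 Fenur Coast.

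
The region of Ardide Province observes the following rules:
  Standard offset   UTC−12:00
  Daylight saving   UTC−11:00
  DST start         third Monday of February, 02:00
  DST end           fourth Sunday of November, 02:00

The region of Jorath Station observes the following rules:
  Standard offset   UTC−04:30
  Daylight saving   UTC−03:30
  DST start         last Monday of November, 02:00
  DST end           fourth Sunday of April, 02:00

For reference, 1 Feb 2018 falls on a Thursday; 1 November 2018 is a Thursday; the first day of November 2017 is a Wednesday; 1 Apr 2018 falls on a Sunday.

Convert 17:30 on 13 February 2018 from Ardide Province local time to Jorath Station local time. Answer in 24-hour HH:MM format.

1 February 2018 is a Thursday, so the first Monday is February 5 and the third is February 19.
1 November 2018 is a Thursday, so the first Sunday is November 4 and the fourth is November 25.
13 February 2018 is outside the daylight-saving period (19 February – 25 November), so Ardide Province is on standard time, UTC−12:00.
17:30 Ardide Province + 12h = 05:30 UTC (rolling into the next day, 14 February 2018).
1 November 2017 is a Wednesday, so Mondays fall on 6, 13, 20, 27; the last is November 27.
1 April 2018 is a Sunday, so the first Sunday is April 1 and the fourth is April 22.
At the standard offset (UTC−04:30), 05:30 UTC − 4h30m = 01:00 Jorath Station standard time.
The standard-time date in Jorath Station, 14 February 2018, lies within the daylight-saving period (27 November 2017 – 22 April 2018), so Jorath Station is on daylight time, UTC−03:30.
05:30 UTC − 3h30m = 02:00 Jorath Station.

02:00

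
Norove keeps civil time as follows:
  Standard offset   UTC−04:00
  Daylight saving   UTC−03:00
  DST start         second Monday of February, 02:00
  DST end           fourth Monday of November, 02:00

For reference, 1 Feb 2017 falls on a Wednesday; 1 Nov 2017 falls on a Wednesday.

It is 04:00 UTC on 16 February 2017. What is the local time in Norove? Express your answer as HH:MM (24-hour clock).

01:00

1 February 2017 is a Wednesday, so the first Monday is February 6 and the second is February 13.
1 November 2017 is a Wednesday, so the first Monday is November 6 and the fourth is November 27.
At the standard offset (UTC−04:00), 04:00 UTC − 4h = 00:00 Norove standard time.
The standard-time date in Norove, 16 February 2017, lies within the daylight-saving period (13 February – 27 November), so Norove is on daylight time, UTC−03:00.
04:00 UTC − 3h = 01:00 local.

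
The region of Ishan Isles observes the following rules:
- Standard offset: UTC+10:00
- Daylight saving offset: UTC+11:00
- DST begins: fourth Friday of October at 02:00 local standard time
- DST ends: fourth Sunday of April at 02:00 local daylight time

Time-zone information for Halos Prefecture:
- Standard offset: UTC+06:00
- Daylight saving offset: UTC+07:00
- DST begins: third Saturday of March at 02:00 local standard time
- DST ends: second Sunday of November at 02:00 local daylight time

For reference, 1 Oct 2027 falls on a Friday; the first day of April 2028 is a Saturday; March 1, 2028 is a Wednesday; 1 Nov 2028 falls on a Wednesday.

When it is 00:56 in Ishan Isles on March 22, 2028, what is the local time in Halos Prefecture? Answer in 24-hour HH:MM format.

20:56

1 October 2027 is a Friday, so the first Friday is October 1 and the fourth is October 22.
1 April 2028 is a Saturday, so the first Sunday is April 2 and the fourth is April 23.
March 22, 2028 falls between 22 October 2027 and 23 April 2028, so daylight saving is in effect and Ishan Isles is at UTC+11:00.
00:56 Ishan Isles − 11h = 13:56 UTC (rolling into the previous day, 21 March 2028).
1 March 2028 is a Wednesday, so the first Saturday is March 4 and the third is March 18.
1 November 2028 is a Wednesday, so the first Sunday is November 5 and the second is November 12.
At the standard offset (UTC+06:00), 13:56 UTC + 6h = 19:56 Halos Prefecture standard time.
The standard-time date in Halos Prefecture, March 21, 2028, falls between 18 March and 12 November, so daylight saving is in effect and Halos Prefecture is at UTC+07:00.
13:56 UTC + 7h = 20:56 Halos Prefecture.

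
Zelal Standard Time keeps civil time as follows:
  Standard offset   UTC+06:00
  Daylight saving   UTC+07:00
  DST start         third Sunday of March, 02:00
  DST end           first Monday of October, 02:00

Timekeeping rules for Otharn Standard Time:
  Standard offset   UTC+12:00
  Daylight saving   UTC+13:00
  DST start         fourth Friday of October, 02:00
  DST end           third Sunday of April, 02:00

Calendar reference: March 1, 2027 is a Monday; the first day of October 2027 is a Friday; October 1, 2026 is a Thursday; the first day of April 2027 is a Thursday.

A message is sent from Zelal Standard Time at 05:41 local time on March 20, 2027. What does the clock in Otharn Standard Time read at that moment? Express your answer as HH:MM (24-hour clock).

12:41

1 March 2027 is a Monday, so the first Sunday is March 7 and the third is March 21.
1 October 2027 is a Friday, so the first Monday is October 4.
March 20, 2027 does not fall between 21 March and 4 October, so daylight saving is not in effect and Zelal Standard Time is at UTC+06:00.
05:41 Zelal Standard Time − 6h = 23:41 UTC (rolling into the previous day, 19 March 2027).
1 October 2026 is a Thursday, so the first Friday is October 2 and the fourth is October 23.
1 April 2027 is a Thursday, so the first Sunday is April 4 and the third is April 18.
At the standard offset (UTC+12:00), 23:41 UTC + 12h = 11:41 Otharn Standard Time standard time (rolling into the next day, 20 March 2027).
The standard-time date in Otharn Standard Time, March 20, 2027, lies within the daylight-saving period (23 October 2026 – 18 April 2027), so Otharn Standard Time is on daylight time, UTC+13:00.
23:41 UTC + 13h = 12:41 Otharn Standard Time (rolling into the next day, 20 March 2027).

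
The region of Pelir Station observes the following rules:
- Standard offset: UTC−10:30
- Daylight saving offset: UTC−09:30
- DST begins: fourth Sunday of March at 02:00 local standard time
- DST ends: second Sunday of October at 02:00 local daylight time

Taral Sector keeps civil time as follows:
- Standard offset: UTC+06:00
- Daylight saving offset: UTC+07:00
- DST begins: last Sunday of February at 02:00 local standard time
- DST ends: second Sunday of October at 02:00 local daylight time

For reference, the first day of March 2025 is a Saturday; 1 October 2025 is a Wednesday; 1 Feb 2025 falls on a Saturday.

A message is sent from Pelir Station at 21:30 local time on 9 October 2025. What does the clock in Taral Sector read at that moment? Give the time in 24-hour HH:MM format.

14:00

1 March 2025 is a Saturday, so the first Sunday is March 2 and the fourth is March 23.
1 October 2025 is a Wednesday, so the first Sunday is October 5 and the second is October 12.
9 October 2025 lies within the daylight-saving period (23 March – 12 October), so Pelir Station is on daylight time, UTC−09:30.
21:30 Pelir Station + 9h30m = 07:00 UTC (rolling into the next day, 10 October 2025).
1 February 2025 is a Saturday, so Sundays fall on 2, 9, 16, 23; the last is February 23.
1 October 2025 is a Wednesday, so the first Sunday is October 5 and the second is October 12.
At the standard offset (UTC+06:00), 07:00 UTC + 6h = 13:00 Taral Sector standard time.
The standard-time date in Taral Sector, 10 October 2025, falls between 23 February and 12 October, so daylight saving is in effect and Taral Sector is at UTC+07:00.
07:00 UTC + 7h = 14:00 Taral Sector.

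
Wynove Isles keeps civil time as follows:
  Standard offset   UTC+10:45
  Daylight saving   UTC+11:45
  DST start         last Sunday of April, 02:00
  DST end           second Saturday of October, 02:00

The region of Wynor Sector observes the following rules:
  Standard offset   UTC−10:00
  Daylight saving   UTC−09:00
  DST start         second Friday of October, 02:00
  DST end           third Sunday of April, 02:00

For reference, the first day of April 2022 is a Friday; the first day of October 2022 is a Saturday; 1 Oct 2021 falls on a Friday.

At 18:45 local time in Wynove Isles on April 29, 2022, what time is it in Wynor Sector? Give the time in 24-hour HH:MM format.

1 April 2022 is a Friday, so Sundays fall on 3, 10, 17, 24; the last is April 24.
1 October 2022 is a Saturday, so the first Saturday is October 1 and the second is October 8.
Daylight saving runs 24 April – 8 October; April 29, 2022 is inside that window, so Wynove Isles is at UTC+11:45.
18:45 Wynove Isles − 11h45m = 07:00 UTC.
1 October 2021 is a Friday, so the first Friday is October 1 and the second is October 8.
1 April 2022 is a Friday, so the first Sunday is April 3 and the third is April 17.
At the standard offset (UTC−10:00), 07:00 UTC − 10h = 21:00 Wynor Sector standard time (rolling into the previous day, 28 April 2022).
The standard-time date in Wynor Sector, April 28, 2022, is outside the daylight-saving period (8 October 2021 – 17 April 2022), so Wynor Sector is on standard time, UTC−10:00.
07:00 UTC − 10h = 21:00 Wynor Sector (rolling into the previous day, 28 April 2022).

21:00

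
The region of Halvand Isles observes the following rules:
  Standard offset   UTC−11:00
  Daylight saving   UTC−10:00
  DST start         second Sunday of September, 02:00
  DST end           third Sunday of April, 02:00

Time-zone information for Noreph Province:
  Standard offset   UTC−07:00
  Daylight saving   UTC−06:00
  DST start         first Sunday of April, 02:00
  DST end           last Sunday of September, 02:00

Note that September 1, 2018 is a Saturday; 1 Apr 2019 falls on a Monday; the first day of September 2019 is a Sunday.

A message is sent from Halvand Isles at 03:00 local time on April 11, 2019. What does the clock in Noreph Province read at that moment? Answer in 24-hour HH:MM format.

1 September 2018 is a Saturday, so the first Sunday is September 2 and the second is September 9.
1 April 2019 is a Monday, so the first Sunday is April 7 and the third is April 21.
April 11, 2019 lies within the daylight-saving period (9 September 2018 – 21 April 2019), so Halvand Isles is on daylight time, UTC−10:00.
03:00 Halvand Isles + 10h = 13:00 UTC.
1 April 2019 is a Monday, so the first Sunday is April 7.
1 September 2019 is a Sunday, so Sundays fall on 1, 8, 15, 22, 29; the last is September 29.
At the standard offset (UTC−07:00), 13:00 UTC − 7h = 06:00 Noreph Province standard time.
The standard-time date in Noreph Province, April 11, 2019, falls between 7 April and 29 September, so daylight saving is in effect and Noreph Province is at UTC−06:00.
13:00 UTC − 6h = 07:00 Noreph Province.

07:00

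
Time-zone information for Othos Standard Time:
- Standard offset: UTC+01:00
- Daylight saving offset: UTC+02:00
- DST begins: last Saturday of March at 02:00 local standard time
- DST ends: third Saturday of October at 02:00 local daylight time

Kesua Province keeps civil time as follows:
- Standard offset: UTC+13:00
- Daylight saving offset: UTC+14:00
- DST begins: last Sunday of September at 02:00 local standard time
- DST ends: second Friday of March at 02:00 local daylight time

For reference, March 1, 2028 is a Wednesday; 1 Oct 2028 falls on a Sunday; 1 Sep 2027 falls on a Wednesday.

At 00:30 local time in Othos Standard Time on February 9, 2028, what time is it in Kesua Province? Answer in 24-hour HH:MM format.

13:30

1 March 2028 is a Wednesday, so Saturdays fall on 4, 11, 18, 25; the last is March 25.
1 October 2028 is a Sunday, so the first Saturday is October 7 and the third is October 21.
Daylight saving runs 25 March – 21 October; February 9, 2028 is outside that window, so Othos Standard Time is on standard time at UTC+01:00.
00:30 Othos Standard Time − 1h = 23:30 UTC (rolling into the previous day, 8 February 2028).
1 September 2027 is a Wednesday, so Sundays fall on 5, 12, 19, 26; the last is September 26.
1 March 2028 is a Wednesday, so the first Friday is March 3 and the second is March 10.
At the standard offset (UTC+13:00), 23:30 UTC + 13h = 12:30 Kesua Province standard time (rolling into the next day, 9 February 2028).
The standard-time date in Kesua Province, February 9, 2028, lies within the daylight-saving period (26 September 2027 – 10 March 2028), so Kesua Province is on daylight time, UTC+14:00.
23:30 UTC + 14h = 13:30 Kesua Province (rolling into the next day, 9 February 2028).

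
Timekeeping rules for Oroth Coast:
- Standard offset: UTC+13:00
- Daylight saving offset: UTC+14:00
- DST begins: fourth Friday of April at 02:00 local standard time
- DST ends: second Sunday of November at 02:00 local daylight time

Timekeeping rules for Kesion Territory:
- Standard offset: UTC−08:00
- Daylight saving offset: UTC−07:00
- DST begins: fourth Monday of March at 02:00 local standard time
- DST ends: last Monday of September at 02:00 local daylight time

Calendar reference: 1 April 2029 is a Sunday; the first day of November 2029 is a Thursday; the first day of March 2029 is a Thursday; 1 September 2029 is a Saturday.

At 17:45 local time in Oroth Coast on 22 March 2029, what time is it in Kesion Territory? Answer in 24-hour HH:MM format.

1 April 2029 is a Sunday, so the first Friday is April 6 and the fourth is April 27.
1 November 2029 is a Thursday, so the first Sunday is November 4 and the second is November 11.
22 March 2029 does not fall between 27 April and 11 November, so daylight saving is not in effect and Oroth Coast is at UTC+13:00.
17:45 Oroth Coast − 13h = 04:45 UTC.
1 March 2029 is a Thursday, so the first Monday is March 5 and the fourth is March 26.
1 September 2029 is a Saturday, so Mondays fall on 3, 10, 17, 24; the last is September 24.
At the standard offset (UTC−08:00), 04:45 UTC − 8h = 20:45 Kesion Territory standard time (rolling into the previous day, 21 March 2029).
The standard-time date in Kesion Territory, 21 March 2029, does not fall between 26 March and 24 September, so daylight saving is not in effect and Kesion Territory is at UTC−08:00.
04:45 UTC − 8h = 20:45 Kesion Territory (rolling into the previous day, 21 March 2029).

20:45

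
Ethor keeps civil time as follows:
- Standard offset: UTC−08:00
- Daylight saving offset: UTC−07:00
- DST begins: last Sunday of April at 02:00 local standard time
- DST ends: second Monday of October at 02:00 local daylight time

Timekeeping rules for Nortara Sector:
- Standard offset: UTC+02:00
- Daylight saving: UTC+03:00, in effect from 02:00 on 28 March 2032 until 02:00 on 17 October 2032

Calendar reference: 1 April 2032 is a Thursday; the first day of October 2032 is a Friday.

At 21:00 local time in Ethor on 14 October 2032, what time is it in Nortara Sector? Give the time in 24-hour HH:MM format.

08:00

1 April 2032 is a Thursday, so Sundays fall on 4, 11, 18, 25; the last is April 25.
1 October 2032 is a Friday, so the first Monday is October 4 and the second is October 11.
Daylight saving runs 25 April – 11 October; 14 October 2032 is outside that window, so Ethor is on standard time at UTC−08:00.
21:00 Ethor + 8h = 05:00 UTC (rolling into the next day, 15 October 2032).
At the standard offset (UTC+02:00), 05:00 UTC + 2h = 07:00 Nortara Sector standard time.
The standard-time date in Nortara Sector, 15 October 2032, lies within the daylight-saving period (28 March – 17 October), so Nortara Sector is on daylight time, UTC+03:00.
05:00 UTC + 3h = 08:00 Nortara Sector.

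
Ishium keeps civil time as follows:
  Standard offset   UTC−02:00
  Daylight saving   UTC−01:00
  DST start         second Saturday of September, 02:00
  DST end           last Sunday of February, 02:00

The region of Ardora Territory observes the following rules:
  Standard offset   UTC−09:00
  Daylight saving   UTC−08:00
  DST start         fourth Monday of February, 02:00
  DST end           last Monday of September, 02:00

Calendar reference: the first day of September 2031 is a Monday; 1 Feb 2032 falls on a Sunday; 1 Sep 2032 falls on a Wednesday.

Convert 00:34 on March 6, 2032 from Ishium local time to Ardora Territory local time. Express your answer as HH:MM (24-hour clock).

18:34

1 September 2031 is a Monday, so the first Saturday is September 6 and the second is September 13.
1 February 2032 is a Sunday, so Sundays fall on 1, 8, 15, 22, 29; the last is February 29.
March 6, 2032 is outside the daylight-saving period (13 September 2031 – 29 February 2032), so Ishium is on standard time, UTC−02:00.
00:34 Ishium + 2h = 02:34 UTC.
1 February 2032 is a Sunday, so the first Monday is February 2 and the fourth is February 23.
1 September 2032 is a Wednesday, so Mondays fall on 6, 13, 20, 27; the last is September 27.
At the standard offset (UTC−09:00), 02:34 UTC − 9h = 17:34 Ardora Territory standard time (rolling into the previous day, 5 March 2032).
Daylight saving runs 23 February – 27 September; the standard-time date in Ardora Territory, March 5, 2032, is inside that window, so Ardora Territory is at UTC−08:00.
02:34 UTC − 8h = 18:34 Ardora Territory (rolling into the previous day, 5 March 2032).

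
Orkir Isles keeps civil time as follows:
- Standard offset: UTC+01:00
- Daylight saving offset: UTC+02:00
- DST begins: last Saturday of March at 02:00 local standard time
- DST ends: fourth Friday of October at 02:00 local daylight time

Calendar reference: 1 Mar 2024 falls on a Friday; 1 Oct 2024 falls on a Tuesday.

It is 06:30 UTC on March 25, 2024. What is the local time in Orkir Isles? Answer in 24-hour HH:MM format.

1 March 2024 is a Friday, so Saturdays fall on 2, 9, 16, 23, 30; the last is March 30.
1 October 2024 is a Tuesday, so the first Friday is October 4 and the fourth is October 25.
At the standard offset (UTC+01:00), 06:30 UTC + 1h = 07:30 Orkir Isles standard time.
The standard-time date in Orkir Isles, March 25, 2024, is outside the daylight-saving period (30 March – 25 October), so Orkir Isles is on standard time, UTC+01:00.
06:30 UTC + 1h = 07:30 local.

07:30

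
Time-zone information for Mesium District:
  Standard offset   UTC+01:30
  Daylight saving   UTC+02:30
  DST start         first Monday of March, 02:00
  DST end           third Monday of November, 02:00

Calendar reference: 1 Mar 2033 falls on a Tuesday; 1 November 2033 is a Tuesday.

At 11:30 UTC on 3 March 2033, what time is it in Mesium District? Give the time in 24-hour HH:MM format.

13:00

1 March 2033 is a Tuesday, so the first Monday is March 7.
1 November 2033 is a Tuesday, so the first Monday is November 7 and the third is November 21.
At the standard offset (UTC+01:30), 11:30 UTC + 1h30m = 13:00 Mesium District standard time.
Daylight saving runs 7 March – 21 November; the standard-time date in Mesium District, 3 March 2033, is outside that window, so Mesium District is on standard time at UTC+01:30.
11:30 UTC + 1h30m = 13:00 local.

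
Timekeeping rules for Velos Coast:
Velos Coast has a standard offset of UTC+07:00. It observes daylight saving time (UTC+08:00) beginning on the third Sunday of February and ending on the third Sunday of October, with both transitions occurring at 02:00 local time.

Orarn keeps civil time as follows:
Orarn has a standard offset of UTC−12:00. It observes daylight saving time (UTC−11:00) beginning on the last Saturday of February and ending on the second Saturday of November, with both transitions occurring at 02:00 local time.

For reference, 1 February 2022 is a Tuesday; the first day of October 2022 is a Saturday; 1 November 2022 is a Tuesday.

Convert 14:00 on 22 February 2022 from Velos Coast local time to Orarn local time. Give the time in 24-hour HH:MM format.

1 February 2022 is a Tuesday, so the first Sunday is February 6 and the third is February 20.
1 October 2022 is a Saturday, so the first Sunday is October 2 and the third is October 16.
Daylight saving runs 20 February – 16 October; 22 February 2022 is inside that window, so Velos Coast is at UTC+08:00.
14:00 Velos Coast − 8h = 06:00 UTC.
1 February 2022 is a Tuesday, so Saturdays fall on 5, 12, 19, 26; the last is February 26.
1 November 2022 is a Tuesday, so the first Saturday is November 5 and the second is November 12.
At the standard offset (UTC−12:00), 06:00 UTC − 12h = 18:00 Orarn standard time (rolling into the previous day, 21 February 2022).
The standard-time date in Orarn, 21 February 2022, is outside the daylight-saving period (26 February – 12 November), so Orarn is on standard time, UTC−12:00.
06:00 UTC − 12h = 18:00 Orarn (rolling into the previous day, 21 February 2022).

18:00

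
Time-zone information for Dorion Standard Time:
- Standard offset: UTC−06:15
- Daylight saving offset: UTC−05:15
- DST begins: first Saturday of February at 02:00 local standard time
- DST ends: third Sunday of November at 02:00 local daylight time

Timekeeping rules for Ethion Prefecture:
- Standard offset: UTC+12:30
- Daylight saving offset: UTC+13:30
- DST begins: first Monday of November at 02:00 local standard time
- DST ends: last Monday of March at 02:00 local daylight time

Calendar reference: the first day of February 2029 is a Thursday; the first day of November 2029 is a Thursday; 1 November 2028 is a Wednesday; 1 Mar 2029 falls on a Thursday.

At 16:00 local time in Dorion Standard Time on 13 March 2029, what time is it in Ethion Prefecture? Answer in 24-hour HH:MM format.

1 February 2029 is a Thursday, so the first Saturday is February 3.
1 November 2029 is a Thursday, so the first Sunday is November 4 and the third is November 18.
Daylight saving runs 3 February – 18 November; 13 March 2029 is inside that window, so Dorion Standard Time is at UTC−05:15.
16:00 Dorion Standard Time + 5h15m = 21:15 UTC.
1 November 2028 is a Wednesday, so the first Monday is November 6.
1 March 2029 is a Thursday, so Mondays fall on 5, 12, 19, 26; the last is March 26.
At the standard offset (UTC+12:30), 21:15 UTC + 12h30m = 09:45 Ethion Prefecture standard time (rolling into the next day, 14 March 2029).
Daylight saving runs 6 November 2028 – 26 March 2029; the standard-time date in Ethion Prefecture, 14 March 2029, is inside that window, so Ethion Prefecture is at UTC+13:30.
21:15 UTC + 13h30m = 10:45 Ethion Prefecture (rolling into the next day, 14 March 2029).

10:45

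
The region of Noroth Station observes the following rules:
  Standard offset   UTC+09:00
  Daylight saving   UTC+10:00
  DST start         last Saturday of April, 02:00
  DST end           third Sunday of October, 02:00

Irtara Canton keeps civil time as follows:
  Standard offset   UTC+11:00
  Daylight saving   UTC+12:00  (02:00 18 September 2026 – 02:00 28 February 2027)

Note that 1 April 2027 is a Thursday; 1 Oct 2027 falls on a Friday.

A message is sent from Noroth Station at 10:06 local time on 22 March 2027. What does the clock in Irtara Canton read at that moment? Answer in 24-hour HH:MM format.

12:06

1 April 2027 is a Thursday, so Saturdays fall on 3, 10, 17, 24; the last is April 24.
1 October 2027 is a Friday, so the first Sunday is October 3 and the third is October 17.
Daylight saving runs 24 April – 17 October; 22 March 2027 is outside that window, so Noroth Station is on standard time at UTC+09:00.
10:06 Noroth Station − 9h = 01:06 UTC.
At the standard offset (UTC+11:00), 01:06 UTC + 11h = 12:06 Irtara Canton standard time.
The standard-time date in Irtara Canton, 22 March 2027, is outside the daylight-saving period (18 September 2026 – 28 February 2027), so Irtara Canton is on standard time, UTC+11:00.
01:06 UTC + 11h = 12:06 Irtara Canton.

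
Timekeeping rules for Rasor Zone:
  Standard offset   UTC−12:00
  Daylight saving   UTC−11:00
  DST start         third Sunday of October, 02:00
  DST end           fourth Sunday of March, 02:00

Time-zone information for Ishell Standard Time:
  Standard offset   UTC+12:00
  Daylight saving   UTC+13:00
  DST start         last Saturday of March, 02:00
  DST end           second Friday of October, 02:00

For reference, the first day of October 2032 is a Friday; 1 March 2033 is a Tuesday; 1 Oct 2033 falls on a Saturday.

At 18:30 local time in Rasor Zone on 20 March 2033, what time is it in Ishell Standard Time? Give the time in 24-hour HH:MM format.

1 October 2032 is a Friday, so the first Sunday is October 3 and the third is October 17.
1 March 2033 is a Tuesday, so the first Sunday is March 6 and the fourth is March 27.
Daylight saving runs 17 October 2032 – 27 March 2033; 20 March 2033 is inside that window, so Rasor Zone is at UTC−11:00.
18:30 Rasor Zone + 11h = 05:30 UTC (rolling into the next day, 21 March 2033).
1 March 2033 is a Tuesday, so Saturdays fall on 5, 12, 19, 26; the last is March 26.
1 October 2033 is a Saturday, so the first Friday is October 7 and the second is October 14.
At the standard offset (UTC+12:00), 05:30 UTC + 12h = 17:30 Ishell Standard Time standard time.
The standard-time date in Ishell Standard Time, 21 March 2033, does not fall between 26 March and 14 October, so daylight saving is not in effect and Ishell Standard Time is at UTC+12:00.
05:30 UTC + 12h = 17:30 Ishell Standard Time.

17:30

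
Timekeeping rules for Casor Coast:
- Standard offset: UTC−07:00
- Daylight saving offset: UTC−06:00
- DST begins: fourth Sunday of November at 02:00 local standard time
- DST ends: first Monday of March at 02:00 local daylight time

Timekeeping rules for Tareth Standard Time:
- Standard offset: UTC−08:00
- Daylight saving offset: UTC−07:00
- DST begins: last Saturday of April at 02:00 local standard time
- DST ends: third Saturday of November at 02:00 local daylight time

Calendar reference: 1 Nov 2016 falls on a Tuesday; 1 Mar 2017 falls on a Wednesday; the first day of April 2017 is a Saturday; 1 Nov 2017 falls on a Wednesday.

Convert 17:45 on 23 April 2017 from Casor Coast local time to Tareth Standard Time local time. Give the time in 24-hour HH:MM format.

16:45

1 November 2016 is a Tuesday, so the first Sunday is November 6 and the fourth is November 27.
1 March 2017 is a Wednesday, so the first Monday is March 6.
Daylight saving runs 27 November 2016 – 6 March 2017; 23 April 2017 is outside that window, so Casor Coast is on standard time at UTC−07:00.
17:45 Casor Coast + 7h = 00:45 UTC (rolling into the next day, 24 April 2017).
1 April 2017 is a Saturday, so Saturdays fall on 1, 8, 15, 22, 29; the last is April 29.
1 November 2017 is a Wednesday, so the first Saturday is November 4 and the third is November 18.
At the standard offset (UTC−08:00), 00:45 UTC − 8h = 16:45 Tareth Standard Time standard time (rolling into the previous day, 23 April 2017).
The standard-time date in Tareth Standard Time, 23 April 2017, does not fall between 29 April and 18 November, so daylight saving is not in effect and Tareth Standard Time is at UTC−08:00.
00:45 UTC − 8h = 16:45 Tareth Standard Time (rolling into the previous day, 23 April 2017).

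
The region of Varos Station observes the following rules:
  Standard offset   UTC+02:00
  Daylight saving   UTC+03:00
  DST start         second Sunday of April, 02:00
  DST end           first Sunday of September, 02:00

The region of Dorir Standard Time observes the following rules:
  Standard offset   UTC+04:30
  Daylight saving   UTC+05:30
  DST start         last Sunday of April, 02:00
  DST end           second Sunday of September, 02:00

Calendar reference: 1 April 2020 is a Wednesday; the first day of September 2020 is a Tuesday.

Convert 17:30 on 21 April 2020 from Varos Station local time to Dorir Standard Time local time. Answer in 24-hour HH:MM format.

1 April 2020 is a Wednesday, so the first Sunday is April 5 and the second is April 12.
1 September 2020 is a Tuesday, so the first Sunday is September 6.
21 April 2020 lies within the daylight-saving period (12 April – 6 September), so Varos Station is on daylight time, UTC+03:00.
17:30 Varos Station − 3h = 14:30 UTC.
1 April 2020 is a Wednesday, so Sundays fall on 5, 12, 19, 26; the last is April 26.
1 September 2020 is a Tuesday, so the first Sunday is September 6 and the second is September 13.
At the standard offset (UTC+04:30), 14:30 UTC + 4h30m = 19:00 Dorir Standard Time standard time.
Daylight saving runs 26 April – 13 September; the standard-time date in Dorir Standard Time, 21 April 2020, is outside that window, so Dorir Standard Time is on standard time at UTC+04:30.
14:30 UTC + 4h30m = 19:00 Dorir Standard Time.

19:00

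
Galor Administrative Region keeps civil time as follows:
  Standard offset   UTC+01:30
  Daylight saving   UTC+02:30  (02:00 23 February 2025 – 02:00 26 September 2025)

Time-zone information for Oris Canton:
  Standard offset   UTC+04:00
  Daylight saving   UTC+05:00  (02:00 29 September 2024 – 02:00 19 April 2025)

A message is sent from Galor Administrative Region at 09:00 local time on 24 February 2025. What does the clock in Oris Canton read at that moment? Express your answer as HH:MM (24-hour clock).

11:30

24 February 2025 lies within the daylight-saving period (23 February – 26 September), so Galor Administrative Region is on daylight time, UTC+02:30.
09:00 Galor Administrative Region − 2h30m = 06:30 UTC.
At the standard offset (UTC+04:00), 06:30 UTC + 4h = 10:30 Oris Canton standard time.
Daylight saving runs 29 September 2024 – 19 April 2025; the standard-time date in Oris Canton, 24 February 2025, is inside that window, so Oris Canton is at UTC+05:00.
06:30 UTC + 5h = 11:30 Oris Canton.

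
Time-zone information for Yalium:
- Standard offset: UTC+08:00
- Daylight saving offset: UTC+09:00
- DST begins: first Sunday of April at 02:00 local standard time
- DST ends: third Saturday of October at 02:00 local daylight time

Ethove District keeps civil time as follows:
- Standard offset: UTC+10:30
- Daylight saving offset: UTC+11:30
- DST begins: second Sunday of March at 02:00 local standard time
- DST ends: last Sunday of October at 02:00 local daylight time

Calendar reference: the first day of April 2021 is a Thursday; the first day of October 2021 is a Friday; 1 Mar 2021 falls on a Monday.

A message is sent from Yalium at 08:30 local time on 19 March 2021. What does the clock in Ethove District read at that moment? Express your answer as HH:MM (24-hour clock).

12:00

1 April 2021 is a Thursday, so the first Sunday is April 4.
1 October 2021 is a Friday, so the first Saturday is October 2 and the third is October 16.
Daylight saving runs 4 April – 16 October; 19 March 2021 is outside that window, so Yalium is on standard time at UTC+08:00.
08:30 Yalium − 8h = 00:30 UTC.
1 March 2021 is a Monday, so the first Sunday is March 7 and the second is March 14.
1 October 2021 is a Friday, so Sundays fall on 3, 10, 17, 24, 31; the last is October 31.
At the standard offset (UTC+10:30), 00:30 UTC + 10h30m = 11:00 Ethove District standard time.
The standard-time date in Ethove District, 19 March 2021, falls between 14 March and 31 October, so daylight saving is in effect and Ethove District is at UTC+11:30.
00:30 UTC + 11h30m = 12:00 Ethove District.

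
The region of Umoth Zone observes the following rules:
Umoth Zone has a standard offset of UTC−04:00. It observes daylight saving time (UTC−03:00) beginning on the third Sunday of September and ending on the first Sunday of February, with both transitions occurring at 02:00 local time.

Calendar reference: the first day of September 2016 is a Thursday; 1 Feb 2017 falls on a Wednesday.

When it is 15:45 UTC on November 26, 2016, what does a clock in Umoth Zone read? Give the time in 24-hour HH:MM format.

12:45

1 September 2016 is a Thursday, so the first Sunday is September 4 and the third is September 18.
1 February 2017 is a Wednesday, so the first Sunday is February 5.
At the standard offset (UTC−04:00), 15:45 UTC − 4h = 11:45 Umoth Zone standard time.
The standard-time date in Umoth Zone, November 26, 2016, lies within the daylight-saving period (18 September 2016 – 5 February 2017), so Umoth Zone is on daylight time, UTC−03:00.
15:45 UTC − 3h = 12:45 local.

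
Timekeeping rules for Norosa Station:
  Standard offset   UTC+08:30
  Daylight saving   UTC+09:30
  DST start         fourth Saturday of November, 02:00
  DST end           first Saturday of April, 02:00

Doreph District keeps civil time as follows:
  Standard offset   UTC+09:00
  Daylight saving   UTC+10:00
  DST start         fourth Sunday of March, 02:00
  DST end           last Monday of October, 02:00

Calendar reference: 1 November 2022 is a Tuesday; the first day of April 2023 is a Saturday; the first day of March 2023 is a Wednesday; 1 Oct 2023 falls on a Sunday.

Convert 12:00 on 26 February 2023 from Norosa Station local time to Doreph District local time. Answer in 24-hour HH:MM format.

1 November 2022 is a Tuesday, so the first Saturday is November 5 and the fourth is November 26.
1 April 2023 is a Saturday, so the first Saturday is April 1.
26 February 2023 lies within the daylight-saving period (26 November 2022 – 1 April 2023), so Norosa Station is on daylight time, UTC+09:30.
12:00 Norosa Station − 9h30m = 02:30 UTC.
1 March 2023 is a Wednesday, so the first Sunday is March 5 and the fourth is March 26.
1 October 2023 is a Sunday, so Mondays fall on 2, 9, 16, 23, 30; the last is October 30.
At the standard offset (UTC+09:00), 02:30 UTC + 9h = 11:30 Doreph District standard time.
Daylight saving runs 26 March – 30 October; the standard-time date in Doreph District, 26 February 2023, is outside that window, so Doreph District is on standard time at UTC+09:00.
02:30 UTC + 9h = 11:30 Doreph District.

11:30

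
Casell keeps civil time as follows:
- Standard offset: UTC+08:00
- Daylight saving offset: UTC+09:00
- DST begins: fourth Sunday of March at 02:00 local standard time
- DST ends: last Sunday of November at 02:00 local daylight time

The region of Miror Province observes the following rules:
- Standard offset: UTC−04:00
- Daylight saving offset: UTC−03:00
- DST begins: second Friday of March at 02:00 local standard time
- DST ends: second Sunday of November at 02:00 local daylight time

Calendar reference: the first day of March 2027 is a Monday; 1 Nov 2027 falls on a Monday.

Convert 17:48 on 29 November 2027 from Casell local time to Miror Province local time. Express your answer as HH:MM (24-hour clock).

05:48

1 March 2027 is a Monday, so the first Sunday is March 7 and the fourth is March 28.
1 November 2027 is a Monday, so Sundays fall on 7, 14, 21, 28; the last is November 28.
29 November 2027 does not fall between 28 March and 28 November, so daylight saving is not in effect and Casell is at UTC+08:00.
17:48 Casell − 8h = 09:48 UTC.
1 March 2027 is a Monday, so the first Friday is March 5 and the second is March 12.
1 November 2027 is a Monday, so the first Sunday is November 7 and the second is November 14.
At the standard offset (UTC−04:00), 09:48 UTC − 4h = 05:48 Miror Province standard time.
The standard-time date in Miror Province, 29 November 2027, is outside the daylight-saving period (12 March – 14 November), so Miror Province is on standard time, UTC−04:00.
09:48 UTC − 4h = 05:48 Miror Province.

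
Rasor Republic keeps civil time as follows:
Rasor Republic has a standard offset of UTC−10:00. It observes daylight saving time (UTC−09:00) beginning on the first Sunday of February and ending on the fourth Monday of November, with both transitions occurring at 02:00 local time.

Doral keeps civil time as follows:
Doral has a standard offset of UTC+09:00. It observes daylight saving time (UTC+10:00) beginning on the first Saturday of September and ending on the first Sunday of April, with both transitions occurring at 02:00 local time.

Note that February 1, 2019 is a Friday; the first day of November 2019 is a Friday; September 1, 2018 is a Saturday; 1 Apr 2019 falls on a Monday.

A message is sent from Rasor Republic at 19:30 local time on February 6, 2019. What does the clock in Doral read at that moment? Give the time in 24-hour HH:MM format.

1 February 2019 is a Friday, so the first Sunday is February 3.
1 November 2019 is a Friday, so the first Monday is November 4 and the fourth is November 25.
February 6, 2019 lies within the daylight-saving period (3 February – 25 November), so Rasor Republic is on daylight time, UTC−09:00.
19:30 Rasor Republic + 9h = 04:30 UTC (rolling into the next day, 7 February 2019).
1 September 2018 is a Saturday, so the first Saturday is September 1.
1 April 2019 is a Monday, so the first Sunday is April 7.
At the standard offset (UTC+09:00), 04:30 UTC + 9h = 13:30 Doral standard time.
The standard-time date in Doral, February 7, 2019, lies within the daylight-saving period (1 September 2018 – 7 April 2019), so Doral is on daylight time, UTC+10:00.
04:30 UTC + 10h = 14:30 Doral.

14:30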